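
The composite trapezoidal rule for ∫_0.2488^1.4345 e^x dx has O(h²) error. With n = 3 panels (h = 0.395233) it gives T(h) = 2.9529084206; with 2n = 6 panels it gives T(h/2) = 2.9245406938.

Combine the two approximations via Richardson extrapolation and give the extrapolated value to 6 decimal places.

The method has order 2: 2^2 = 4.
4·2.9245406938 = 11.6981627752; 11.6981627752 − 2.9529084206 = 8.7452543546
Denominator 4 − 1 = 3.
Extrapolated: 8.7452543546 / 3 = 2.9150847849

2.915085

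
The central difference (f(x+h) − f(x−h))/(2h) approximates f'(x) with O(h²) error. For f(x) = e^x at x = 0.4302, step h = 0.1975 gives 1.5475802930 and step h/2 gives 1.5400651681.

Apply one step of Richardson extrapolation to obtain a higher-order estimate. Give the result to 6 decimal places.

1.537560

With r = 2 the leading error scales as h^2, so the weight is 2^2 = 4.
Top: 4(1.5400651681) − (1.5475802930) = 4.6126803794
Divide by 2^2 − 1 = 3.
Result: 1.5375601265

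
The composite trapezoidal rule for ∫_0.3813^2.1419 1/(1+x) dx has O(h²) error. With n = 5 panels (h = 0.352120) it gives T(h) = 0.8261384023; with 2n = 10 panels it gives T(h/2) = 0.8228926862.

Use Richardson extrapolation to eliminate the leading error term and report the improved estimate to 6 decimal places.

0.821811

r = 2: numerator weight 4, denominator 3.
4·0.8228926862 = 3.2915707448; 3.2915707448 − 0.8261384023 = 2.4654323425
Denominator 4 − 1 = 3.
Result: 0.8218107808
Correction |R − A(h/2)| = 1.082e-03; gap |A(h/2) − A(h)| = 3.246e-03.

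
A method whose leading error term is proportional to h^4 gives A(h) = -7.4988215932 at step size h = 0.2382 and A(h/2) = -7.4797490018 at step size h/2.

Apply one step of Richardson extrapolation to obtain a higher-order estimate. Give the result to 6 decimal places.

Error is O(h^4); halving h shrinks it by 2^4 = 16.
A(h/2) − A(h) = -7.4797490018 − (-7.4988215932) = 0.0190725914
Divide by 2^4 − 1 = 15: 0.0190725914/15 = 0.0012715061
R = A(h/2) + (A(h/2) − A(h))/15 = -7.4797490018 + 0.0012715061 = -7.4784774957
Correction |R − A(h/2)| = 1.272e-03; gap |A(h/2) − A(h)| = 1.907e-02.

-7.478477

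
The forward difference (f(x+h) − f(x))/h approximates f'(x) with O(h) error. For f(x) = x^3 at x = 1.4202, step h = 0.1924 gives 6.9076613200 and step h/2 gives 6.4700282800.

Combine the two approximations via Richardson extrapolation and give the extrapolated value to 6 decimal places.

6.032395

r = 1, so 2^r = 2.
2*6.4700282800 = 12.9400565600; subtract 6.9076613200 → 6.0323952400
Extrapolated: 6.0323952400 / 1 = 6.0323952400
Gap between inputs: 4.376e-01; correction applied: −0.4376330400.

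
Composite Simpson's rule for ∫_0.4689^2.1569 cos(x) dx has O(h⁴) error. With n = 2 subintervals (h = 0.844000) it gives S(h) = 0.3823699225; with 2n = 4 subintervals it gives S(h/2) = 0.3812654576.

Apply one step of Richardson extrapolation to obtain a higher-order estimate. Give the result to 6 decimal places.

0.381192

Order 4 gives 2^r = 16 and 2^r − 1 = 15.
16×0.3812654576 − 0.3823699225 = 5.7178773991
Extrapolated: 5.7178773991 / 15 = 0.3811918266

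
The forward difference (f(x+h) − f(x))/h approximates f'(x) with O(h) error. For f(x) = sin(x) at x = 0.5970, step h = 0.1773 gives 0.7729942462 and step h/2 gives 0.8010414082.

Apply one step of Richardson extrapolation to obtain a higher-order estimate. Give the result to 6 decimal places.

0.829089

Method order is 1; weight 2^1 = 2.
Top: 2(0.8010414082) − (0.7729942462) = 0.8290885702
Extrapolated: 0.8290885702 / 1 = 0.8290885702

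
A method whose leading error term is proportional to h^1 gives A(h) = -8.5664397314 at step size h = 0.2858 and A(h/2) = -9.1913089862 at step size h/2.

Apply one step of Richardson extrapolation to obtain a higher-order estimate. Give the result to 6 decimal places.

-9.816178

r = 1: numerator weight 2, denominator 1.
A(h/2) − A(h) = -9.1913089862 − (-8.5664397314) = -0.6248692548
Divide by 2^1 − 1 = 1: (-0.6248692548)/1 = -0.6248692548
R = -9.1913089862 − 0.6248692548 = -9.8161782410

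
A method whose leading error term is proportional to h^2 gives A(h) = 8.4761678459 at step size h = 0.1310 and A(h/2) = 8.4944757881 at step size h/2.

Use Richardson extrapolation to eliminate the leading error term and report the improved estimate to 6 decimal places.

r = 2, so 2^r = 4.
Top: 4(8.4944757881) − (8.4761678459) = 25.5017353065
25.5017353065 ÷ 3 = 8.5005784355
Gap between inputs: 1.831e-02; correction applied: +0.0061026474.

8.500578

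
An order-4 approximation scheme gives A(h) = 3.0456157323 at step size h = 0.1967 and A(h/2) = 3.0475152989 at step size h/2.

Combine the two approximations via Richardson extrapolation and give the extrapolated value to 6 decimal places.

Method order is 4; weight 2^4 = 16.
16·3.0475152989 = 48.7602447824; subtract 3.0456157323 → 45.7146290501
Denominator 16 − 1 = 15.
(16·3.0475152989 − 3.0456157323)/(16 − 1) = 3.0476419367

3.047642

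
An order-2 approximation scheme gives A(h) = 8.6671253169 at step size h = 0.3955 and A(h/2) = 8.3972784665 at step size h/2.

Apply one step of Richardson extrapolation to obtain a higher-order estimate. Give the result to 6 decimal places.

8.307330

The method has order 2: 2^2 = 4.
Numerator 4*A(h/2) − A(h) = 4*8.3972784665 − 8.6671253169 = 24.9219885491
Divide by 2^2 − 1 = 3.
R = 24.9219885491/3 = 8.3073295164
Gap between inputs: 2.698e-01; correction applied: −0.0899489501.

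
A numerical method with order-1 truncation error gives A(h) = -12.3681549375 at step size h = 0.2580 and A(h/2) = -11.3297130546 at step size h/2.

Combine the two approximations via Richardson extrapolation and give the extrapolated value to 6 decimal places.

Method order is 1; weight 2^1 = 2.
2*(-11.3297130546) = -22.6594261092; (-22.6594261092) − (-12.3681549375) = -10.2912711717
(2*(-11.3297130546) − (-12.3681549375))/(2 − 1) = -10.2912711717

-10.291271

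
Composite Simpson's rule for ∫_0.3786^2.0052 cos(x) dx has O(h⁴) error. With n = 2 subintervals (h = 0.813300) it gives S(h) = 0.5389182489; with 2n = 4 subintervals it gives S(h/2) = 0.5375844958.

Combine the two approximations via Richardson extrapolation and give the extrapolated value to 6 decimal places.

r = 4, so 2^r = 16.
Weighted: 8.6013519328 − 0.5389182489 = 8.0624336839
8.0624336839 ÷ 15 = 0.5374955789
Gap between inputs: 1.334e-03; correction applied: −0.0000889169.

0.537496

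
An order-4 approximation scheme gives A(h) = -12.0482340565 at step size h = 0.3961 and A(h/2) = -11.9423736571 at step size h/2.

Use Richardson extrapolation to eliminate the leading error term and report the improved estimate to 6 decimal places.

Leading term ∝ h^4; use weight 16 = 2^4.
2^4*A(h/2) = -191.0779785136; minus A(h) gives -179.0297444571.
R = (-179.0297444571)/15 = -11.9353162971
Shift from A(h/2): +0.0070573600.

-11.935316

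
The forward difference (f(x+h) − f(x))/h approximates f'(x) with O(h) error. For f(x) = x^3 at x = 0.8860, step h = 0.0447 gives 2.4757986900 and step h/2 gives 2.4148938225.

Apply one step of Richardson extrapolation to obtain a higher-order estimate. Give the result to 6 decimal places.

Error is O(h^1); halving h shrinks it by 2^1 = 2.
2^1*A(h/2) = 4.8297876450; minus A(h) gives 2.3539889550.
Divide by 2^1 − 1 = 1.
Result: 2.3539889550

2.353989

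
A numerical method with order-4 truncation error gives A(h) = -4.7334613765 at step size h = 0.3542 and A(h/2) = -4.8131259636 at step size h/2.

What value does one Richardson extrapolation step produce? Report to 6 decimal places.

-4.818437

Leading term ∝ h^4; use weight 16 = 2^4.
2^4·A(h/2) = -77.0100154176; minus A(h) gives -72.2765540411.
Divide by 2^4 − 1 = 15.
(-72.2765540411) ÷ 15 = -4.8184369361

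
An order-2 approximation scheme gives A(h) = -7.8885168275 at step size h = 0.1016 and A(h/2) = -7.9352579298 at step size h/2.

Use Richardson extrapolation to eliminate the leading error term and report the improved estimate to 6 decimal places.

-7.950838

Leading term ∝ h^2; use weight 4 = 2^2.
A(h/2) − A(h) = -7.9352579298 − (-7.8885168275) = -0.0467411023
Correction (A(h/2) − A(h))/(4 − 1) = (-0.0467411023)/3 = -0.0155803674
R = A(h/2) + (A(h/2) − A(h))/3 = -7.9352579298 − 0.0155803674 = -7.9508382972
Gap between inputs: 4.674e-02; correction applied: −0.0155803674.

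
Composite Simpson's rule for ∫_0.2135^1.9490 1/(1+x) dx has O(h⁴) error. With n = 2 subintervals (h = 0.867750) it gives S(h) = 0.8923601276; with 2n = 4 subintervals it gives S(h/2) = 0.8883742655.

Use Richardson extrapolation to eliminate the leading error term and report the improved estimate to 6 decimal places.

0.888109

Leading term ∝ h^4; use weight 16 = 2^4.
2^4·A(h/2) = 14.2139882480; minus A(h) gives 13.3216281204.
Divide by 2^4 − 1 = 15.
13.3216281204 ÷ 15 = 0.8881085414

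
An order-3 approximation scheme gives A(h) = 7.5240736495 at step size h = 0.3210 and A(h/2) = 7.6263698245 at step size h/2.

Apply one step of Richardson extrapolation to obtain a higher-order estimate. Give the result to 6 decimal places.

Order 3 gives 2^r = 8 and 2^r − 1 = 7.
8×7.6263698245 = 61.0109585960; subtract 7.5240736495 → 53.4868849465
(8×7.6263698245 − 7.5240736495)/(8 − 1) = 7.6409835638
Correction |R − A(h/2)| = 1.461e-02; gap |A(h/2) − A(h)| = 1.023e-01.

7.640984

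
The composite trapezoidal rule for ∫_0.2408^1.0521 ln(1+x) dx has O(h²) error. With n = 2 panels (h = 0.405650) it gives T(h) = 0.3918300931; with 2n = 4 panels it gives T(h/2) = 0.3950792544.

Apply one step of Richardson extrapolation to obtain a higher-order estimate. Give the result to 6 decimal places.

0.396162

Order 2 gives 2^r = 4 and 2^r − 1 = 3.
Weighted: 1.5803170176 − 0.3918300931 = 1.1884869245
Divide by 2^2 − 1 = 3.
1.1884869245 ÷ 3 = 0.3961623082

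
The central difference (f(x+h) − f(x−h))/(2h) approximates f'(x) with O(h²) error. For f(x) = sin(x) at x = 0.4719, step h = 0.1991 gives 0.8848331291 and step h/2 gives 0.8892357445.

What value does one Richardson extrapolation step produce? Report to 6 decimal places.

0.890703

Leading term ∝ h^2; use weight 4 = 2^2.
Top: 4(0.8892357445) − (0.8848331291) = 2.6721098489
Divide by 2^2 − 1 = 3.
R = 2.6721098489/3 = 0.8907032830
Gap between inputs: 4.403e-03; correction applied: +0.0014675385.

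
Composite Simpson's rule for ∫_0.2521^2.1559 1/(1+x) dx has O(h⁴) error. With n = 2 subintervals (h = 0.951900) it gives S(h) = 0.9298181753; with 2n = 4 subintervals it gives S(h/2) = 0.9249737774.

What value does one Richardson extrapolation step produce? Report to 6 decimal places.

0.924651

r = 4: numerator weight 16, denominator 15.
16×0.9249737774 = 14.7995804384; subtract 0.9298181753 → 13.8697622631
(16×0.9249737774 − 0.9298181753)/(16 − 1) = 0.9246508175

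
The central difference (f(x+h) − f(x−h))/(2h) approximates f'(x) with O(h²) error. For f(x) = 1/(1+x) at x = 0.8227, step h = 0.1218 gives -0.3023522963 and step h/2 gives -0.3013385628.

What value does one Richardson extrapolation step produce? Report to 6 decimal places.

-0.301001

r = 2, so 2^r = 4.
Numerator 4*A(h/2) − A(h) = 4*(-0.3013385628) − (-0.3023522963) = -0.9030019549
(-0.9030019549) ÷ 3 = -0.3010006516
Correction |R − A(h/2)| = 3.379e-04; gap |A(h/2) − A(h)| = 1.014e-03.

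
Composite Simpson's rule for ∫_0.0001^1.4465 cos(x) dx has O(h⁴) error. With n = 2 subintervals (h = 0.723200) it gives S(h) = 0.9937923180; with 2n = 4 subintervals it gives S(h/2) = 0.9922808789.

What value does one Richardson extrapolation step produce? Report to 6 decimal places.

0.992180

r = 4: numerator weight 16, denominator 15.
16×0.9922808789 = 15.8764940624; 15.8764940624 − 0.9937923180 = 14.8827017444
14.8827017444 ÷ 15 = 0.9921801163
Gap between inputs: 1.511e-03; correction applied: −0.0001007626.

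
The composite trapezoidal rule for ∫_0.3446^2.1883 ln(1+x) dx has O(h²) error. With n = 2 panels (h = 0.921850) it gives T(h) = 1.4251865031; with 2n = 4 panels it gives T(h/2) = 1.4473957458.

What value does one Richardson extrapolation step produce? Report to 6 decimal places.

1.454799

Order 2 gives 2^r = 4 and 2^r − 1 = 3.
Difference of the inputs: 1.4473957458 − 1.4251865031 = 0.0222092427
Correction (A(h/2) − A(h))/(4 − 1) = 0.0222092427/3 = 0.0074030809
R = 1.4473957458 + 0.0074030809 = 1.4547988267
Correction |R − A(h/2)| = 7.403e-03; gap |A(h/2) − A(h)| = 2.221e-02.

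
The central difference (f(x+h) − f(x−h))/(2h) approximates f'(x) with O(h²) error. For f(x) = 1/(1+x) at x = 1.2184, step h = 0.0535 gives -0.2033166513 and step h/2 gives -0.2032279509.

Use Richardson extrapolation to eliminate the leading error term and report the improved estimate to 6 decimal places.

-0.203198

The method has order 2: 2^2 = 4.
2^2 × A(h/2) = -0.8129118036; minus A(h) gives -0.6095951523.
Divide by 2^2 − 1 = 3.
(4 × (-0.2032279509) − (-0.2033166513))/(4 − 1) = -0.2031983841
Gap between inputs: 8.870e-05; correction applied: +0.0000295668.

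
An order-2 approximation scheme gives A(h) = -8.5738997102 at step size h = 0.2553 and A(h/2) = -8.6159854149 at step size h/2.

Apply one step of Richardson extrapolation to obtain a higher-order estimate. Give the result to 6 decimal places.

r = 2: numerator weight 4, denominator 3.
Top: 4(-8.6159854149) − (-8.5738997102) = -25.8900419494
R = (-25.8900419494)/3 = -8.6300139831
Gap between inputs: 4.209e-02; correction applied: −0.0140285682.

-8.630014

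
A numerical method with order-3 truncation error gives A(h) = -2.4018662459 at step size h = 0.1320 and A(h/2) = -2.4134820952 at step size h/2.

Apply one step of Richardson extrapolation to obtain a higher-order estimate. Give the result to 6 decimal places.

Order 3 gives 2^r = 8 and 2^r − 1 = 7.
8·(-2.4134820952) − (-2.4018662459) = -16.9059905157
Extrapolated: (-16.9059905157) / 7 = -2.4151415022
Correction |R − A(h/2)| = 1.659e-03; gap |A(h/2) − A(h)| = 1.162e-02.

-2.415142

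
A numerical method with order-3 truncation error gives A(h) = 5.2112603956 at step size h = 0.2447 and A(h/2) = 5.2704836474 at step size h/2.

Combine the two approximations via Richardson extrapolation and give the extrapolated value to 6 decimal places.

5.278944

r = 3: numerator weight 8, denominator 7.
Difference of the inputs: 5.2704836474 − 5.2112603956 = 0.0592232518
Correction (A(h/2) − A(h))/(8 − 1) = 0.0592232518/7 = 0.0084604645
R = 5.2704836474 + 0.0084604645 = 5.2789441119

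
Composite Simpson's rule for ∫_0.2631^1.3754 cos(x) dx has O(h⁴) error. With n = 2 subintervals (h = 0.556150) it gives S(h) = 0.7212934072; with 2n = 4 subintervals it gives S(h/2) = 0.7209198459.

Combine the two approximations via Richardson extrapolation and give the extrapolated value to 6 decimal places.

Order 4 gives 2^r = 16 and 2^r − 1 = 15.
16×0.7209198459 − 0.7212934072 = 10.8134241272
R = 10.8134241272/15 = 0.7208949418
Shift from A(h/2): −0.0000249041.

0.720895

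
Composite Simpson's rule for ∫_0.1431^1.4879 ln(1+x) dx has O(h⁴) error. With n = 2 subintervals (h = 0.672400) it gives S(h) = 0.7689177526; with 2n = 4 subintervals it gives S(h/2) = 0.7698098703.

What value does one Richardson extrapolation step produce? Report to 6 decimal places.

Error is O(h^4); halving h shrinks it by 2^4 = 16.
2^4·A(h/2) = 12.3169579248; minus A(h) gives 11.5480401722.
Denominator 16 − 1 = 15.
R = 11.5480401722/15 = 0.7698693448
Gap between inputs: 8.921e-04; correction applied: +0.0000594745.

0.769869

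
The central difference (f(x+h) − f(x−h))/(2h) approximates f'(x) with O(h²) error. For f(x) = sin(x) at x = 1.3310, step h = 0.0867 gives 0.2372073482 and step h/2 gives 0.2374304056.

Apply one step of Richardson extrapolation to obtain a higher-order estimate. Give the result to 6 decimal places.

r = 2: numerator weight 4, denominator 3.
4×0.2374304056 = 0.9497216224; subtract 0.2372073482 → 0.7125142742
Extrapolated: 0.7125142742 / 3 = 0.2375047581

0.237505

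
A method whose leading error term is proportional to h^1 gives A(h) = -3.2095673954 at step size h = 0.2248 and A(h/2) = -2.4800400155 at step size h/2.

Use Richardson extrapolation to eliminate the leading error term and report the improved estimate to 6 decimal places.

Method order is 1; weight 2^1 = 2.
Difference of the inputs: -2.4800400155 − (-3.2095673954) = 0.7295273799
Divide by 2^1 − 1 = 1: 0.7295273799/1 = 0.7295273799
R = -2.4800400155 + 0.7295273799 = -1.7505126356
Shift from A(h/2): +0.7295273799.

-1.750513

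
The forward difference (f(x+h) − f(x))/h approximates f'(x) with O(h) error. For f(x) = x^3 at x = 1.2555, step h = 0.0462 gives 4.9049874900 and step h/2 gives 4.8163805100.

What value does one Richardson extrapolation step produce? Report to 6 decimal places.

4.727774

With r = 1 the leading error scales as h^1, so the weight is 2^1 = 2.
Weighted: 9.6327610200 − 4.9049874900 = 4.7277735300
(2*4.8163805100 − 4.9049874900)/(2 − 1) = 4.7277735300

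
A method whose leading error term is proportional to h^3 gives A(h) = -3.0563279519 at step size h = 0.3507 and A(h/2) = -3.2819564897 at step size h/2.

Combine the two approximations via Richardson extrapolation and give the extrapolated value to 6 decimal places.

Leading term ∝ h^3; use weight 8 = 2^3.
8*(-3.2819564897) = -26.2556519176; subtract (-3.0563279519) → -23.1993239657
Divide by 2^3 − 1 = 7.
R = (-23.1993239657)/7 = -3.3141891380

-3.314189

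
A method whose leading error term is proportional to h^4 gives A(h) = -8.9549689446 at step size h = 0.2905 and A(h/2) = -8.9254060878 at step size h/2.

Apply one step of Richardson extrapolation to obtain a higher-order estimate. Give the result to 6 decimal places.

-8.923435

r = 4: numerator weight 16, denominator 15.
16·(-8.9254060878) = -142.8064974048; (-142.8064974048) − (-8.9549689446) = -133.8515284602
Denominator 16 − 1 = 15.
So the Richardson estimate is -8.9234352307.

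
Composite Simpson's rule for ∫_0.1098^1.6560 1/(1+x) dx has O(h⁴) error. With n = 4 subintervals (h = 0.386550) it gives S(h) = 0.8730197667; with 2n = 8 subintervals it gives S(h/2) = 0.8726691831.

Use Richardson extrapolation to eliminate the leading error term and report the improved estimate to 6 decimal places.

0.872646

With r = 4 the leading error scales as h^4, so the weight is 2^4 = 16.
2^4*A(h/2) = 13.9627069296; minus A(h) gives 13.0896871629.
Denominator 16 − 1 = 15.
R = 13.0896871629/15 = 0.8726458109
Gap between inputs: 3.506e-04; correction applied: −0.0000233722.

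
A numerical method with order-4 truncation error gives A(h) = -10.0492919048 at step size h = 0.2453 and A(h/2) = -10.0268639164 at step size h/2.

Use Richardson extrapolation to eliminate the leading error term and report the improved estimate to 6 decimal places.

-10.025369

Method order is 4; weight 2^4 = 16.
16·(-10.0268639164) = -160.4298226624; subtract (-10.0492919048) → -150.3805307576
Denominator 16 − 1 = 15.
R = (-150.3805307576)/15 = -10.0253687172
Gap between inputs: 2.243e-02; correction applied: +0.0014951992.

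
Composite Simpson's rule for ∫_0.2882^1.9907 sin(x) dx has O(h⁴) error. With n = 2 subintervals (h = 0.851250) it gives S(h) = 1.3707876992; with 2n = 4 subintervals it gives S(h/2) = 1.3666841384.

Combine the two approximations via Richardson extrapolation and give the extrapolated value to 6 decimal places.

Order 4 gives 2^r = 16 and 2^r − 1 = 15.
A(h/2) − A(h) = 1.3666841384 − 1.3707876992 = -0.0041035608
Correction (A(h/2) − A(h))/(16 − 1) = (-0.0041035608)/15 = -0.0002735707
R = 1.3666841384 − 0.0002735707 = 1.3664105677

1.366411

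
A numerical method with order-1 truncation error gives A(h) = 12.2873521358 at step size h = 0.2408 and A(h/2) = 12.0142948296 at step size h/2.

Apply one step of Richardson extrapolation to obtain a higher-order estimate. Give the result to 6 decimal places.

11.741238

Method order is 1; weight 2^1 = 2.
2·12.0142948296 − 12.2873521358 = 11.7412375234
Divide by 2^1 − 1 = 1.
Result: 11.7412375234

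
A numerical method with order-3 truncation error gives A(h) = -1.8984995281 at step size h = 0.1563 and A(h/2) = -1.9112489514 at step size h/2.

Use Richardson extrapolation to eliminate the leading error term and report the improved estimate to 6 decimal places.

Error is O(h^3); halving h shrinks it by 2^3 = 8.
8 × (-1.9112489514) − (-1.8984995281) = -13.3914920831
Denominator 8 − 1 = 7.
Extrapolated: (-13.3914920831) / 7 = -1.9130702976
Correction |R − A(h/2)| = 1.821e-03; gap |A(h/2) − A(h)| = 1.275e-02.

-1.913070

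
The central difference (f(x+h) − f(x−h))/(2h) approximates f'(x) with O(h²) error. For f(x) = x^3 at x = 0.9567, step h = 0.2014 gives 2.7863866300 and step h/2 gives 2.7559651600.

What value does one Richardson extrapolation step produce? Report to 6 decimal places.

r = 2, so 2^r = 4.
4·2.7559651600 = 11.0238606400; 11.0238606400 − 2.7863866300 = 8.2374740100
Denominator 4 − 1 = 3.
(4·2.7559651600 − 2.7863866300)/(4 − 1) = 2.7458246700

2.745825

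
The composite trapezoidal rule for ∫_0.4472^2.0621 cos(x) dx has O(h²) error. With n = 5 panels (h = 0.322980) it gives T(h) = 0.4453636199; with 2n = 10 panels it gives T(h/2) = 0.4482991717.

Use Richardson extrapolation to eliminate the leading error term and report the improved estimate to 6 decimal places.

r = 2: numerator weight 4, denominator 3.
A(h/2) − A(h) = 0.4482991717 − 0.4453636199 = 0.0029355518
Divide by 2^2 − 1 = 3: 0.0029355518/3 = 0.0009785173
R = 0.4482991717 + 0.0009785173 = 0.4492776890

0.449278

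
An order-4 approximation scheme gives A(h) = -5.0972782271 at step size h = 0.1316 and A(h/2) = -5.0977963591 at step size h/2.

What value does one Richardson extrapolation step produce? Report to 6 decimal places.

-5.097831

Order 4 gives 2^r = 16 and 2^r − 1 = 15.
A(h/2) − A(h) = -5.0977963591 − (-5.0972782271) = -0.0005181320
Divide by 2^4 − 1 = 15: (-0.0005181320)/15 = -0.0000345421
R = -5.0977963591 − 0.0000345421 = -5.0978309012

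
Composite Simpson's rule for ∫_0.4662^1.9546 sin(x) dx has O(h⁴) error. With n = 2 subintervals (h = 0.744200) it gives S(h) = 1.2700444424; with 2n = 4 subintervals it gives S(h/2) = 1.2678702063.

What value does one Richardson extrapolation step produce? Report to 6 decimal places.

r = 4, so 2^r = 16.
16·1.2678702063 − 1.2700444424 = 19.0158788584
(16·1.2678702063 − 1.2700444424)/(16 − 1) = 1.2677252572
Gap between inputs: 2.174e-03; correction applied: −0.0001449491.

1.267725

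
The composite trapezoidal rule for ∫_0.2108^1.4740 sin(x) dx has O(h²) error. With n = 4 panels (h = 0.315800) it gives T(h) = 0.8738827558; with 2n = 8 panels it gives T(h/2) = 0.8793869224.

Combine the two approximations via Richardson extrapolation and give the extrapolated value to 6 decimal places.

Method order is 2; weight 2^2 = 4.
2^2*A(h/2) = 3.5175476896; minus A(h) gives 2.6436649338.
Divide by 2^2 − 1 = 3.
(4*0.8793869224 − 0.8738827558)/(4 − 1) = 0.8812216446

0.881222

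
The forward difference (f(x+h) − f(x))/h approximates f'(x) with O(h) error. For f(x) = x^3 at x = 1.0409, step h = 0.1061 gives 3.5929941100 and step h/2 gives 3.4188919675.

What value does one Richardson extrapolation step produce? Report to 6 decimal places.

r = 1, so 2^r = 2.
A(h/2) − A(h) = 3.4188919675 − 3.5929941100 = -0.1741021425
Correction (A(h/2) − A(h))/(2 − 1) = (-0.1741021425)/1 = -0.1741021425
R = 3.4188919675 − 0.1741021425 = 3.2447898250

3.244790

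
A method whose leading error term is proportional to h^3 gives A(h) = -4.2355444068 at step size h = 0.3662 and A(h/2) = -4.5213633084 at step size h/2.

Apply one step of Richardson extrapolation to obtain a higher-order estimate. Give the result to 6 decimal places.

Error is O(h^3); halving h shrinks it by 2^3 = 8.
Weighted: (-36.1709064672) − (-4.2355444068) = -31.9353620604
(-31.9353620604) ÷ 7 = -4.5621945801
Shift from A(h/2): −0.0408312717.

-4.562195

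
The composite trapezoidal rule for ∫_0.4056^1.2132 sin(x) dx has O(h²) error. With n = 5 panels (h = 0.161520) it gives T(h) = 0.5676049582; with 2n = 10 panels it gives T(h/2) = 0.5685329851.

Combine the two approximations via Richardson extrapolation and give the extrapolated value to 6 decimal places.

r = 2: numerator weight 4, denominator 3.
2^2 × A(h/2) = 2.2741319404; minus A(h) gives 1.7065269822.
Denominator 4 − 1 = 3.
Result: 0.5688423274

0.568842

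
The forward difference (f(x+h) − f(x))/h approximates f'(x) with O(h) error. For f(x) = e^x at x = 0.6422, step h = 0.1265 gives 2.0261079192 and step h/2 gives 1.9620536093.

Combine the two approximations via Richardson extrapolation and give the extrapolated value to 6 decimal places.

Order 1 gives 2^r = 2 and 2^r − 1 = 1.
Weighted: 3.9241072186 − 2.0261079192 = 1.8979992994
Denominator 2 − 1 = 1.
(2*1.9620536093 − 2.0261079192)/(2 − 1) = 1.8979992994

1.897999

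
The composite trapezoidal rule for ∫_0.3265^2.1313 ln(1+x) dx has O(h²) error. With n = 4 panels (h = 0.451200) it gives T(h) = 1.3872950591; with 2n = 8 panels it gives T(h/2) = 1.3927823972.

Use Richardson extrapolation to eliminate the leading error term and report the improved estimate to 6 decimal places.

1.394612

Leading term ∝ h^2; use weight 4 = 2^2.
4×1.3927823972 = 5.5711295888; subtract 1.3872950591 → 4.1838345297
R = 4.1838345297/3 = 1.3946115099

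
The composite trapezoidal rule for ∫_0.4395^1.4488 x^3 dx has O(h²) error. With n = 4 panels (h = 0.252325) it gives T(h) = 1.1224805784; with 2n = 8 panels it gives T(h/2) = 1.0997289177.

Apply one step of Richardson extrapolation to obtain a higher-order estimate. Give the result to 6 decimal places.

1.092145

The method has order 2: 2^2 = 4.
Top: 4(1.0997289177) − (1.1224805784) = 3.2764350924
Denominator 4 − 1 = 3.
Extrapolated: 3.2764350924 / 3 = 1.0921450308
Correction |R − A(h/2)| = 7.584e-03; gap |A(h/2) − A(h)| = 2.275e-02.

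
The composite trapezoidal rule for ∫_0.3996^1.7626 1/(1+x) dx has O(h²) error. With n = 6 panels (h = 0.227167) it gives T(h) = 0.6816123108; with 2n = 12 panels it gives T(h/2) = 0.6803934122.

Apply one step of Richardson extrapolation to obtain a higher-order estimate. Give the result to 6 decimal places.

0.679987

The method has order 2: 2^2 = 4.
4*0.6803934122 = 2.7215736488; 2.7215736488 − 0.6816123108 = 2.0399613380
R = 2.0399613380/3 = 0.6799871127
Correction |R − A(h/2)| = 4.063e-04; gap |A(h/2) − A(h)| = 1.219e-03.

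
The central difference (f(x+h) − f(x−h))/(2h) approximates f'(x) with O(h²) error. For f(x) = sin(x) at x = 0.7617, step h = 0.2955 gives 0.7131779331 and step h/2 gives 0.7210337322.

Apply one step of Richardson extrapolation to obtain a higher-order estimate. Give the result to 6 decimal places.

r = 2, so 2^r = 4.
2^2*A(h/2) = 2.8841349288; minus A(h) gives 2.1709569957.
Denominator 4 − 1 = 3.
R = 2.1709569957/3 = 0.7236523319

0.723652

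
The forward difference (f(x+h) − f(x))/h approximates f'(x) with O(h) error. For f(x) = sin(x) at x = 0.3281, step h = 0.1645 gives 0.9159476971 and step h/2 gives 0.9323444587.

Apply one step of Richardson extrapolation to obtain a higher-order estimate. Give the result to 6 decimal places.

0.948741

With r = 1 the leading error scales as h^1, so the weight is 2^1 = 2.
Top: 2(0.9323444587) − (0.9159476971) = 0.9487412203
Divide by 2^1 − 1 = 1.
0.9487412203 ÷ 1 = 0.9487412203
Gap between inputs: 1.640e-02; correction applied: +0.0163967616.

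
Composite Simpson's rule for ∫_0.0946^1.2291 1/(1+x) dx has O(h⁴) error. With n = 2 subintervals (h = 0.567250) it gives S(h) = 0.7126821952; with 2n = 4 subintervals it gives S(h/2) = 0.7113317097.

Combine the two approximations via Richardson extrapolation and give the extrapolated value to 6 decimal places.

Order 4 gives 2^r = 16 and 2^r − 1 = 15.
A(h/2) − A(h) = 0.7113317097 − 0.7126821952 = -0.0013504855
Correction (A(h/2) − A(h))/(16 − 1) = (-0.0013504855)/15 = -0.0000900324
R = 0.7113317097 − 0.0000900324 = 0.7112416773
Correction |R − A(h/2)| = 9.003e-05; gap |A(h/2) − A(h)| = 1.350e-03.

0.711242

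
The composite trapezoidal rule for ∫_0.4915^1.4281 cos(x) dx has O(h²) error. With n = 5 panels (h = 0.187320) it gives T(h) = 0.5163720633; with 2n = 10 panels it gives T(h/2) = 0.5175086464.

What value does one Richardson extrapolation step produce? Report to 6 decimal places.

r = 2, so 2^r = 4.
A(h/2) − A(h) = 0.5175086464 − 0.5163720633 = 0.0011365831
Divide by 2^2 − 1 = 3: 0.0011365831/3 = 0.0003788610
R = 0.5175086464 + 0.0003788610 = 0.5178875074

0.517888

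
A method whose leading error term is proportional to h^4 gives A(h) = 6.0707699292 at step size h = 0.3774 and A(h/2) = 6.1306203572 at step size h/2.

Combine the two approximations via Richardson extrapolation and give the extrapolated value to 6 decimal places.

Leading term ∝ h^4; use weight 16 = 2^4.
2^4*A(h/2) = 98.0899257152; minus A(h) gives 92.0191557860.
Divide by 2^4 − 1 = 15.
(16*6.1306203572 − 6.0707699292)/(16 − 1) = 6.1346103857

6.134610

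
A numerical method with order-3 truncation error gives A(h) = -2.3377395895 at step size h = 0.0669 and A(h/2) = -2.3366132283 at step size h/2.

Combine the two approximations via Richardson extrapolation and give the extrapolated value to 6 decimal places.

Method order is 3; weight 2^3 = 8.
A(h/2) − A(h) = -2.3366132283 − (-2.3377395895) = 0.0011263612
Divide by 2^3 − 1 = 7: 0.0011263612/7 = 0.0001609087
R = -2.3366132283 + 0.0001609087 = -2.3364523196

-2.336452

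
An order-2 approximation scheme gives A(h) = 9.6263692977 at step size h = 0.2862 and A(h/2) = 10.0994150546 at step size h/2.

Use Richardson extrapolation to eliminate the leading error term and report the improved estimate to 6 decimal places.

10.257097

Method order is 2; weight 2^2 = 4.
2^2·A(h/2) = 40.3976602184; minus A(h) gives 30.7712909207.
(4·10.0994150546 − 9.6263692977)/(4 − 1) = 10.2570969736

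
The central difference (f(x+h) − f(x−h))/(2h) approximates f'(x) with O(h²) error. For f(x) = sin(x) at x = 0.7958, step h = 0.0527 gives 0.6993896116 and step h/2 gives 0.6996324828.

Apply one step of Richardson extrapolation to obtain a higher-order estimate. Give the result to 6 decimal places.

r = 2: numerator weight 4, denominator 3.
4 × 0.6996324828 = 2.7985299312; subtract 0.6993896116 → 2.0991403196
Denominator 4 − 1 = 3.
(4 × 0.6996324828 − 0.6993896116)/(4 − 1) = 0.6997134399
Correction |R − A(h/2)| = 8.096e-05; gap |A(h/2) − A(h)| = 2.429e-04.

0.699713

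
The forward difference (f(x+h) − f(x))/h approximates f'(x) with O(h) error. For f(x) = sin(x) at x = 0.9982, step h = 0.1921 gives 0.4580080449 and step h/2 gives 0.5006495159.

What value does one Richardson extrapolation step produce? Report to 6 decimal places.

Leading term ∝ h^1; use weight 2 = 2^1.
Weighted: 1.0012990318 − 0.4580080449 = 0.5432909869
R = 0.5432909869/1 = 0.5432909869
Gap between inputs: 4.264e-02; correction applied: +0.0426414710.

0.543291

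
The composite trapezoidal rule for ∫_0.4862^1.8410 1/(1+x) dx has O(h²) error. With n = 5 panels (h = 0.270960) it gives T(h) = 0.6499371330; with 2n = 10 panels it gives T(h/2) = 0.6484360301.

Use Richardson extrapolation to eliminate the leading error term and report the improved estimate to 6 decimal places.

Method order is 2; weight 2^2 = 4.
Weighted: 2.5937441204 − 0.6499371330 = 1.9438069874
(4 × 0.6484360301 − 0.6499371330)/(4 − 1) = 0.6479356625
Correction |R − A(h/2)| = 5.004e-04; gap |A(h/2) − A(h)| = 1.501e-03.

0.647936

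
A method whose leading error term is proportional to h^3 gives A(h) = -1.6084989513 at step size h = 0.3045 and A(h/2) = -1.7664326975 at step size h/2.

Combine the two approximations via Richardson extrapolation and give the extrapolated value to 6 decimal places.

Order 3 gives 2^r = 8 and 2^r − 1 = 7.
8·(-1.7664326975) = -14.1314615800; (-14.1314615800) − (-1.6084989513) = -12.5229626287
Denominator 8 − 1 = 7.
(-12.5229626287) ÷ 7 = -1.7889946612
Shift from A(h/2): −0.0225619637.

-1.788995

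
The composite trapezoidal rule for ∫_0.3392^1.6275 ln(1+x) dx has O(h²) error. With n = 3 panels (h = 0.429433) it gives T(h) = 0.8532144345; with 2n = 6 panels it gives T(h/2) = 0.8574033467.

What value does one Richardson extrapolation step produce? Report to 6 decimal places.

0.858800

r = 2: numerator weight 4, denominator 3.
4·0.8574033467 = 3.4296133868; subtract 0.8532144345 → 2.5763989523
R = 2.5763989523/3 = 0.8587996508
Correction |R − A(h/2)| = 1.396e-03; gap |A(h/2) − A(h)| = 4.189e-03.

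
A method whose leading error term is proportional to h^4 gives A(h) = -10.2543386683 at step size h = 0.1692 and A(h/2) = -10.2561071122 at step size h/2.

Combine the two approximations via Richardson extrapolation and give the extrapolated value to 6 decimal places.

-10.256225

Order 4 gives 2^r = 16 and 2^r − 1 = 15.
Top: 16(-10.2561071122) − (-10.2543386683) = -153.8433751269
Divide by 2^4 − 1 = 15.
Result: -10.2562250085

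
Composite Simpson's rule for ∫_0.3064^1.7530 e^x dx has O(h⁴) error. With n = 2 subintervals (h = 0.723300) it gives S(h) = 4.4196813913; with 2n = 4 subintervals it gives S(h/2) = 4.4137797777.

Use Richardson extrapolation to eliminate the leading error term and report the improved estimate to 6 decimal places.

r = 4, so 2^r = 16.
Weighted: 70.6204764432 − 4.4196813913 = 66.2007950519
Divide by 2^4 − 1 = 15.
(16 × 4.4137797777 − 4.4196813913)/(16 − 1) = 4.4133863368
Gap between inputs: 5.902e-03; correction applied: −0.0003934409.

4.413386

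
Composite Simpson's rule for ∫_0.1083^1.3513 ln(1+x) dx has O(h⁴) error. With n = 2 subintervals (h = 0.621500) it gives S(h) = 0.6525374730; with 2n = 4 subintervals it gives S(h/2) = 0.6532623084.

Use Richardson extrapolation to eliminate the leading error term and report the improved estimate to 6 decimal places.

0.653311

Error is O(h^4); halving h shrinks it by 2^4 = 16.
16×0.6532623084 = 10.4521969344; subtract 0.6525374730 → 9.7996594614
Divide by 2^4 − 1 = 15.
So the Richardson estimate is 0.6533106308.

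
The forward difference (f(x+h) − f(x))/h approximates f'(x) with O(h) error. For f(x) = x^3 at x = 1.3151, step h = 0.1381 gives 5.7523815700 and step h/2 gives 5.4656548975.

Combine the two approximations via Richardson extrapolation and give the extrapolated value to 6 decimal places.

5.178928

The method has order 1: 2^1 = 2.
2*5.4656548975 = 10.9313097950; 10.9313097950 − 5.7523815700 = 5.1789282250
Extrapolated: 5.1789282250 / 1 = 5.1789282250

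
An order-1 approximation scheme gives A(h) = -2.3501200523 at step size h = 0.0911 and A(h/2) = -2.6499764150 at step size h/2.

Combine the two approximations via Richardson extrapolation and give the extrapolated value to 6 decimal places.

Leading term ∝ h^1; use weight 2 = 2^1.
Weighted: (-5.2999528300) − (-2.3501200523) = -2.9498327777
(-2.9498327777) ÷ 1 = -2.9498327777
Gap between inputs: 2.999e-01; correction applied: −0.2998563627.

-2.949833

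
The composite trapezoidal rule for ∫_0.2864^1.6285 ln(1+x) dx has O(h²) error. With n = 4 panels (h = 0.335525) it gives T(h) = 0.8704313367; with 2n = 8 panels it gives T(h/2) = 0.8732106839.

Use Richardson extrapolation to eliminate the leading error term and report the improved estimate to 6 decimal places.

With r = 2 the leading error scales as h^2, so the weight is 2^2 = 4.
4×0.8732106839 = 3.4928427356; subtract 0.8704313367 → 2.6224113989
Denominator 4 − 1 = 3.
So the Richardson estimate is 0.8741371330.

0.874137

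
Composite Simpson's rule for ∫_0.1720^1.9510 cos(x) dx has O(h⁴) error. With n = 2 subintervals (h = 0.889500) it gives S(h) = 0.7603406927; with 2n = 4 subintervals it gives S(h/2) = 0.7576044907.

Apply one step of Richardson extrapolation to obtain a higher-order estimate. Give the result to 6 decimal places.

Error is O(h^4); halving h shrinks it by 2^4 = 16.
16 × 0.7576044907 = 12.1216718512; subtract 0.7603406927 → 11.3613311585
Denominator 16 − 1 = 15.
Result: 0.7574220772
Gap between inputs: 2.736e-03; correction applied: −0.0001824135.

0.757422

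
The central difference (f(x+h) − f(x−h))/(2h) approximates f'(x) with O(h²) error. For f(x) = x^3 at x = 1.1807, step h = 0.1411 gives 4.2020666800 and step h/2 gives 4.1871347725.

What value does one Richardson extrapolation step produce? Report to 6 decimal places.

r = 2, so 2^r = 4.
A(h/2) − A(h) = 4.1871347725 − 4.2020666800 = -0.0149319075
Divide by 2^2 − 1 = 3: (-0.0149319075)/3 = -0.0049773025
R = A(h/2) + (A(h/2) − A(h))/3 = 4.1871347725 − 0.0049773025 = 4.1821574700
Gap between inputs: 1.493e-02; correction applied: −0.0049773025.

4.182157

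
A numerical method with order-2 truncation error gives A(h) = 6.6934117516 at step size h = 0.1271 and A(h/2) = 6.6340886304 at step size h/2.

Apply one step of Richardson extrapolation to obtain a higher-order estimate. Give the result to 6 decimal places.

6.614314

Leading term ∝ h^2; use weight 4 = 2^2.
4*6.6340886304 − 6.6934117516 = 19.8429427700
Extrapolated: 19.8429427700 / 3 = 6.6143142567
Shift from A(h/2): −0.0197743737.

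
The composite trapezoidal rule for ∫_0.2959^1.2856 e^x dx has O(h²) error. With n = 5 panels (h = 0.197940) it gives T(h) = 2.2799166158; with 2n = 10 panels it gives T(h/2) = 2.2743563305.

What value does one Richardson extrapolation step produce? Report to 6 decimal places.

Method order is 2; weight 2^2 = 4.
4 × 2.2743563305 − 2.2799166158 = 6.8175087062
Denominator 4 − 1 = 3.
Result: 2.2725029021

2.272503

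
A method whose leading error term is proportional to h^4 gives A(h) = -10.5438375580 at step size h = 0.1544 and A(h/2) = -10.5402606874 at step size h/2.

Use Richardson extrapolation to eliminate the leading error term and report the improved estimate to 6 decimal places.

Error is O(h^4); halving h shrinks it by 2^4 = 16.
Top: 16(-10.5402606874) − (-10.5438375580) = -158.1003334404
(16*(-10.5402606874) − (-10.5438375580))/(16 − 1) = -10.5400222294

-10.540022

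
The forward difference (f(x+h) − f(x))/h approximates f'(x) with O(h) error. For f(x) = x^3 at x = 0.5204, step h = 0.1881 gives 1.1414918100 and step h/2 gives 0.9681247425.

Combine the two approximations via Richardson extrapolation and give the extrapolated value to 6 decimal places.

0.794758

Method order is 1; weight 2^1 = 2.
Weighted: 1.9362494850 − 1.1414918100 = 0.7947576750
0.7947576750 ÷ 1 = 0.7947576750
Correction |R − A(h/2)| = 1.734e-01; gap |A(h/2) − A(h)| = 1.734e-01.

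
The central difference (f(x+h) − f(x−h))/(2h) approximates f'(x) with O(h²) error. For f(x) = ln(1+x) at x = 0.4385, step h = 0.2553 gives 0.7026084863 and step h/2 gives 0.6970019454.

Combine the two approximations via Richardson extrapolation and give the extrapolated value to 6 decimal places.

0.695133

Error is O(h^2); halving h shrinks it by 2^2 = 4.
4×0.6970019454 − 0.7026084863 = 2.0853992953
R = 2.0853992953/3 = 0.6951330984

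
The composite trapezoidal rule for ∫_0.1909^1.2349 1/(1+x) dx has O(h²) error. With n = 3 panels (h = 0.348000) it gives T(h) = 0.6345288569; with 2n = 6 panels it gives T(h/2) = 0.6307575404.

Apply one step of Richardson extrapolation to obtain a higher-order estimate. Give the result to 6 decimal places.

r = 2, so 2^r = 4.
2^2·A(h/2) = 2.5230301616; minus A(h) gives 1.8885013047.
R = 1.8885013047/3 = 0.6295004349

0.629500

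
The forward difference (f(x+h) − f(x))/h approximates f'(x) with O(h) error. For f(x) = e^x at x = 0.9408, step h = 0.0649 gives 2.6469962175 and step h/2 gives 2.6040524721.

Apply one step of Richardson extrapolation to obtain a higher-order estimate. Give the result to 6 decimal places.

2.561109

Leading term ∝ h^1; use weight 2 = 2^1.
Difference of the inputs: 2.6040524721 − 2.6469962175 = -0.0429437454
Correction (A(h/2) − A(h))/(2 − 1) = (-0.0429437454)/1 = -0.0429437454
R = 2.6040524721 − 0.0429437454 = 2.5611087267
Correction |R − A(h/2)| = 4.294e-02; gap |A(h/2) − A(h)| = 4.294e-02.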